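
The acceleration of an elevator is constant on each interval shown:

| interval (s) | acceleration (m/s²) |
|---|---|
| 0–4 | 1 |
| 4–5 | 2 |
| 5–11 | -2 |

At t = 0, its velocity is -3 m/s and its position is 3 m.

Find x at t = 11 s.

-17 m

On each constant-a segment, Δv = aΔt and Δx = v₀Δt + ½aΔt²; chain segment to segment.
0–4 s: v starts -3 m/s; Δx = -3·4 + ½·1·4² = -4 m; v ends 1 m/s.
4–5 s: v starts 1 m/s; Δx = 1·1 + ½·2·1² = 2 m; v ends 3 m/s.
5–11 s: v starts 3 m/s; Δx = 3·6 + ½·-2·6² = -18 m; v ends -9 m/s.
x(11) = 3 + Σ Δx = -17 m.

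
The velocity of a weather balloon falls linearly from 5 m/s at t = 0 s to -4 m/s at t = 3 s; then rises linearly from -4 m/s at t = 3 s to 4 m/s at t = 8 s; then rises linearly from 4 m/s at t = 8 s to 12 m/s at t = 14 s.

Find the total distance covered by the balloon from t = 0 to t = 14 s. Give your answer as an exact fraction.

389/6 m

Distance (not displacement) is the total path length: add the absolute areas under v-t.
0–3 s: v = 0 at t = 5/3 s; triangle areas 25/6 + 8/3 = 41/6 m
3–8 s: v = 0 at t = 5.5 s; triangle areas 5 + 5 = 10 m
8–14 s: |½(4 + 12)(6)| = 48 m
Total distance = 389/6 m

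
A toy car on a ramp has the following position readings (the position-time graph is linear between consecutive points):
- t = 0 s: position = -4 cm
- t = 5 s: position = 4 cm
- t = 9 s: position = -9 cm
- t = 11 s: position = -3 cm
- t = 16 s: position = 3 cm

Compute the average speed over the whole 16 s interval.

Average speed = (total path length)/(elapsed time); on a piecewise-linear x-t graph the path length is Σ|Δx|.
0–5 s: |Δx| = |4 − -4| = 8 cm
5–9 s: |Δx| = |-9 − 4| = 13 cm
9–11 s: |Δx| = |-3 − -9| = 6 cm
11–16 s: |Δx| = |3 − -3| = 6 cm
Total path = 33 cm; average speed = 33/16 = 2.0625 cm/s.

2.0625 cm/s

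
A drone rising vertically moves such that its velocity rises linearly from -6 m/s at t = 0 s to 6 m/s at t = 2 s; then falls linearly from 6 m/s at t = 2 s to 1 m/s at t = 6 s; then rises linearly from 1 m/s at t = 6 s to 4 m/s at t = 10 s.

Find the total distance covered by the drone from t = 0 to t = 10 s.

Distance (not displacement) is the total path length: add the absolute areas under v-t.
0–2 s: v = 0 at t = 1 s; triangle areas 3 + 3 = 6 m
2–6 s: |½(6 + 1)(4)| = 14 m
6–10 s: |½(1 + 4)(4)| = 10 m
Total distance = 30 m

30 m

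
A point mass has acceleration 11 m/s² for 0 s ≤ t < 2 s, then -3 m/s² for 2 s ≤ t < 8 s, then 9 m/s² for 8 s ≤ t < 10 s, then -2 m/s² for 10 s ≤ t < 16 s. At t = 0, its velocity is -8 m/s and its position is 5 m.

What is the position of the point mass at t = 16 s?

99 m

On each constant-a segment, Δv = aΔt and Δx = v₀Δt + ½aΔt²; chain segment to segment.
0–2 s: v starts -8 m/s; Δx = -8·2 + ½·11·2² = 6 m; v ends 14 m/s.
2–8 s: v starts 14 m/s; Δx = 14·6 + ½·-3·6² = 30 m; v ends -4 m/s.
8–10 s: v starts -4 m/s; Δx = -4·2 + ½·9·2² = 10 m; v ends 14 m/s.
10–16 s: v starts 14 m/s; Δx = 14·6 + ½·-2·6² = 48 m; v ends 2 m/s.
x(16) = 5 + Σ Δx = 99 m.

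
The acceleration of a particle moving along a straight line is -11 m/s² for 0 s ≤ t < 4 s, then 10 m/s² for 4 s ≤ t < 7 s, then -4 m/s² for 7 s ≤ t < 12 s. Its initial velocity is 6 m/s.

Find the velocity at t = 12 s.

Δv equals the area under the a-t graph; then v = v₀ + Δv.
0–4 s: -11 × 4 = -44 m/s
4–7 s: 10 × 3 = 30 m/s
7–12 s: -4 × 5 = -20 m/s
Δv = -34 m/s, so v(12) = 6 + (-34) = -28 m/s.

-28 m/s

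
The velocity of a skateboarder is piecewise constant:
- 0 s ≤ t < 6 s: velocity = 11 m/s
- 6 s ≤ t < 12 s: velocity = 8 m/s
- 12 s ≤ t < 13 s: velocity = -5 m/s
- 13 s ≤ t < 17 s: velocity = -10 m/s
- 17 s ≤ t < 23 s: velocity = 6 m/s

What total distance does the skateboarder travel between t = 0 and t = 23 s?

Distance (not displacement) is the total path length: add the absolute areas under v-t.
0–6 s: |11| × 6 = 66 m
6–12 s: |8| × 6 = 48 m
12–13 s: |-5| × 1 = 5 m
13–17 s: |-10| × 4 = 40 m
17–23 s: |6| × 6 = 36 m
Total distance = 195 m

195 m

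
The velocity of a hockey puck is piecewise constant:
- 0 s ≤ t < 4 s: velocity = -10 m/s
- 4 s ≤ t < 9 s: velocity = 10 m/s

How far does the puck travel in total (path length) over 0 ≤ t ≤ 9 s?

Distance (not displacement) is the total path length: add the absolute areas under v-t.
0–4 s: |-10| × 4 = 40 m
4–9 s: |10| × 5 = 50 m
Total distance = 90 m

90 m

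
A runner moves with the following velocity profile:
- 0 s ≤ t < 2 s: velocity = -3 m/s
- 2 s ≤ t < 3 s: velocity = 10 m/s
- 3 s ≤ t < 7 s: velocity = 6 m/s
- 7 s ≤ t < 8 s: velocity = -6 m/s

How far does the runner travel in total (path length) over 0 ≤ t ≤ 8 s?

46 m

Total distance travelled is ∫|v| dt — sum the magnitudes of each area piece.
0–2 s: |-3| × 2 = 6 m
2–3 s: |10| × 1 = 10 m
3–7 s: |6| × 4 = 24 m
7–8 s: |-6| × 1 = 6 m
Total distance = 46 m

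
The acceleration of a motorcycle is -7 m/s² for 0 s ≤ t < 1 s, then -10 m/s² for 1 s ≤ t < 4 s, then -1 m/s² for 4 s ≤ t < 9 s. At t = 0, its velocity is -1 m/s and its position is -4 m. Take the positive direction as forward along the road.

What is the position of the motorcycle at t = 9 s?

On each constant-a segment, Δv = aΔt and Δx = v₀Δt + ½aΔt²; chain segment to segment.
0–1 s: v starts -1 m/s; Δx = -1·1 + ½·-7·1² = -4.5 m; v ends -8 m/s.
1–4 s: v starts -8 m/s; Δx = -8·3 + ½·-10·3² = -69 m; v ends -38 m/s.
4–9 s: v starts -38 m/s; Δx = -38·5 + ½·-1·5² = -202.5 m; v ends -43 m/s.
x(9) = -4 + Σ Δx = -280 m.

-280 m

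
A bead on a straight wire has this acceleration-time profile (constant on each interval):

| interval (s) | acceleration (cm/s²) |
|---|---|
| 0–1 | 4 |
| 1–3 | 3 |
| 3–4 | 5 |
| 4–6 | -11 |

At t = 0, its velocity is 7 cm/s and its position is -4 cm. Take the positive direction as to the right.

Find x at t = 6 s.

74.5 cm

On each constant-a segment, Δv = aΔt and Δx = v₀Δt + ½aΔt²; chain segment to segment.
0–1 s: v starts 7 cm/s; Δx = 7·1 + ½·4·1² = 9 cm; v ends 11 cm/s.
1–3 s: v starts 11 cm/s; Δx = 11·2 + ½·3·2² = 28 cm; v ends 17 cm/s.
3–4 s: v starts 17 cm/s; Δx = 17·1 + ½·5·1² = 19.5 cm; v ends 22 cm/s.
4–6 s: v starts 22 cm/s; Δx = 22·2 + ½·-11·2² = 22 cm; v ends 0 cm/s.
x(6) = -4 + Σ Δx = 74.5 cm.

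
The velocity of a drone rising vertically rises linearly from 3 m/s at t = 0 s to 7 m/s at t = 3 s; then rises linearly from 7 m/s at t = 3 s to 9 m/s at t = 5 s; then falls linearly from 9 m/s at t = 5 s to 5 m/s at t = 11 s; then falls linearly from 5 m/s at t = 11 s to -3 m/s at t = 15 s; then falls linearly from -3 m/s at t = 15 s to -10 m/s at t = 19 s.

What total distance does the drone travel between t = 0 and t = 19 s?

107.5 m

Distance (not displacement) is the total path length: add the absolute areas under v-t.
0–3 s: |½(3 + 7)(3)| = 15 m
3–5 s: |½(7 + 9)(2)| = 16 m
5–11 s: |½(9 + 5)(6)| = 42 m
11–15 s: v = 0 at t = 13.5 s; triangle areas 6.25 + 2.25 = 8.5 m
15–19 s: |½(-3 + -10)(4)| = 26 m
Total distance = 107.5 m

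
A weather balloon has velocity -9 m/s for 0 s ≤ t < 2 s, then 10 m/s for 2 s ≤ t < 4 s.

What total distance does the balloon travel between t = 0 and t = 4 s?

Total distance travelled is ∫|v| dt — sum the magnitudes of each area piece.
0–2 s: |-9| × 2 = 18 m
2–4 s: |10| × 2 = 20 m
Total distance = 38 m

38 m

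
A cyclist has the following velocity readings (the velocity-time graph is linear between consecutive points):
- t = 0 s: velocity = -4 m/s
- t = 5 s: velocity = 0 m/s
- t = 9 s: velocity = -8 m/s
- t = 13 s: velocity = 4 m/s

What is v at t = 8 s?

-6 m/s

On 5–9 s the graph is linear from 0 to -8 m/s: v(8) = 0 + (-8 − 0)·(8 − 5)/(9 − 5) = -6 m/s.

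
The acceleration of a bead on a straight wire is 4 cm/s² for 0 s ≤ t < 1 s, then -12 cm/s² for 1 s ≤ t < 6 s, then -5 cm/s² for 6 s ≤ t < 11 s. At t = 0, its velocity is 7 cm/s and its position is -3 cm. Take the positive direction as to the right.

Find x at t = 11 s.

-396.5 cm

On each constant-a segment, Δv = aΔt and Δx = v₀Δt + ½aΔt²; chain segment to segment.
0–1 s: v starts 7 cm/s; Δx = 7·1 + ½·4·1² = 9 cm; v ends 11 cm/s.
1–6 s: v starts 11 cm/s; Δx = 11·5 + ½·-12·5² = -95 cm; v ends -49 cm/s.
6–11 s: v starts -49 cm/s; Δx = -49·5 + ½·-5·5² = -307.5 cm; v ends -74 cm/s.
x(11) = -3 + Σ Δx = -396.5 cm.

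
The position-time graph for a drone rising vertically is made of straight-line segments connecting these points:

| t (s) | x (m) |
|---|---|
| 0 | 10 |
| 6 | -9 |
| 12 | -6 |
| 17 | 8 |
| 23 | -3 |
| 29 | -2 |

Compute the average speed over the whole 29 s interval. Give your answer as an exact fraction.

Average speed = (total path length)/(elapsed time); on a piecewise-linear x-t graph the path length is Σ|Δx|.
0–6 s: |Δx| = |-9 − 10| = 19 m
6–12 s: |Δx| = |-6 − -9| = 3 m
12–17 s: |Δx| = |8 − -6| = 14 m
17–23 s: |Δx| = |-3 − 8| = 11 m
23–29 s: |Δx| = |-2 − -3| = 1 m
Total path = 48 m; average speed = 48/29 = 48/29 m/s.

48/29 m/s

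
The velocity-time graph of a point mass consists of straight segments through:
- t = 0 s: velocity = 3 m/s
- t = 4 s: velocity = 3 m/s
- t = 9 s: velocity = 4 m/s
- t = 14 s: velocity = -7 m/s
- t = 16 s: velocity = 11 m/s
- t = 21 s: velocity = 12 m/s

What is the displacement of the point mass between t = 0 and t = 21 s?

83.5 m

Net displacement equals the area under the velocity-time graph (areas below the axis count negative).
0–4 s: 3 × 4 = 12 m
4–9 s: ½(3 + 4)(5) = 17.5 m
9–14 s: ½(4 + -7)(5) = -7.5 m
14–16 s: ½(-7 + 11)(2) = 4 m
16–21 s: ½(11 + 12)(5) = 57.5 m
Net displacement = 83.5 m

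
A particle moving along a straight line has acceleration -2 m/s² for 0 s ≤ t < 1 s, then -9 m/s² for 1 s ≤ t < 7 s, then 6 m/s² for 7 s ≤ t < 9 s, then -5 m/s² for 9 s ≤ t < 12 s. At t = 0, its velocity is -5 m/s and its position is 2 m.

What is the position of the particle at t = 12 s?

On each constant-a segment, Δv = aΔt and Δx = v₀Δt + ½aΔt²; chain segment to segment.
0–1 s: v starts -5 m/s; Δx = -5·1 + ½·-2·1² = -6 m; v ends -7 m/s.
1–7 s: v starts -7 m/s; Δx = -7·6 + ½·-9·6² = -204 m; v ends -61 m/s.
7–9 s: v starts -61 m/s; Δx = -61·2 + ½·6·2² = -110 m; v ends -49 m/s.
9–12 s: v starts -49 m/s; Δx = -49·3 + ½·-5·3² = -169.5 m; v ends -64 m/s.
x(12) = 2 + Σ Δx = -487.5 m.

-487.5 m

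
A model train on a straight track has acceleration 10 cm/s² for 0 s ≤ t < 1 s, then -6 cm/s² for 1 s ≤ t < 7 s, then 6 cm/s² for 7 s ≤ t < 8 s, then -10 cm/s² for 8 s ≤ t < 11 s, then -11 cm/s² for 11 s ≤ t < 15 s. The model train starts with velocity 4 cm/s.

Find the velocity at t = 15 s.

Δv equals the area under the a-t graph; then v = v₀ + Δv.
0–1 s: 10 × 1 = 10 cm/s
1–7 s: -6 × 6 = -36 cm/s
7–8 s: 6 × 1 = 6 cm/s
8–11 s: -10 × 3 = -30 cm/s
11–15 s: -11 × 4 = -44 cm/s
Δv = -94 cm/s, so v(15) = 4 + (-94) = -90 cm/s.

-90 cm/s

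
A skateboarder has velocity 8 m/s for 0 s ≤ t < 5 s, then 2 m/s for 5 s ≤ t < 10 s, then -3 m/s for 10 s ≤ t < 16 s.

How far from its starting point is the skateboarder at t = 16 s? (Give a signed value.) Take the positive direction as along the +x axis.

32 m

Net displacement equals the area under the velocity-time graph (areas below the axis count negative).
0–5 s: 8 × 5 = 40 m
5–10 s: 2 × 5 = 10 m
10–16 s: -3 × 6 = -18 m
Net displacement = 32 m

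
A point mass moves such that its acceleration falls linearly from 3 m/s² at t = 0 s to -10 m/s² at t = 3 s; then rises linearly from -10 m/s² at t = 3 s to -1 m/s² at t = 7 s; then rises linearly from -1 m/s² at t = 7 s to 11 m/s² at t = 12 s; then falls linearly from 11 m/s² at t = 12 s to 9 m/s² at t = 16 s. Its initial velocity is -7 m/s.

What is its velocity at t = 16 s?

Δv equals the area under the a-t graph; then v = v₀ + Δv.
0–3 s: ½(3 + -10)(3) = -10.5 m/s
3–7 s: ½(-10 + -1)(4) = -22 m/s
7–12 s: ½(-1 + 11)(5) = 25 m/s
12–16 s: ½(11 + 9)(4) = 40 m/s
Δv = 32.5 m/s, so v(16) = -7 + (32.5) = 25.5 m/s.

25.5 m/s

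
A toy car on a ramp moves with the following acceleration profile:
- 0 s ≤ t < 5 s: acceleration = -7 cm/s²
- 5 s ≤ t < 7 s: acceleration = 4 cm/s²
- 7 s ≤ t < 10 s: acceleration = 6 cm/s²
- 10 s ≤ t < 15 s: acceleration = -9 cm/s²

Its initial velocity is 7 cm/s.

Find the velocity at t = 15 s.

Δv equals the area under the a-t graph; then v = v₀ + Δv.
0–5 s: -7 × 5 = -35 cm/s
5–7 s: 4 × 2 = 8 cm/s
7–10 s: 6 × 3 = 18 cm/s
10–15 s: -9 × 5 = -45 cm/s
Δv = -54 cm/s, so v(15) = 7 + (-54) = -47 cm/s.

-47 cm/s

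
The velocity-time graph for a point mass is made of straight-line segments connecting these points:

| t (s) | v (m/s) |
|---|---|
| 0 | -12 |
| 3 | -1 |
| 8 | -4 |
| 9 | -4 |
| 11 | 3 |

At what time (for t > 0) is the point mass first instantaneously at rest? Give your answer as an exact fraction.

t = 71/7 s

v changes sign on 9–11 s (from -4 to 3); the graph is linear there, so v = 0 at t = 9 + (4)·(11 − 9)/(3 − -4) = 71/7 s.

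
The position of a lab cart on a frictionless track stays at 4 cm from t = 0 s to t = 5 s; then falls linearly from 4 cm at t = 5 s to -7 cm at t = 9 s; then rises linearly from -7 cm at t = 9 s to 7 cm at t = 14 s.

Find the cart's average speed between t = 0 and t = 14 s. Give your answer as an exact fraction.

25/14 cm/s

Average speed = (total path length)/(elapsed time); on a piecewise-linear x-t graph the path length is Σ|Δx|.
0–5 s: |Δx| = |4 − 4| = 0 cm
5–9 s: |Δx| = |-7 − 4| = 11 cm
9–14 s: |Δx| = |7 − -7| = 14 cm
Total path = 25 cm; average speed = 25/14 = 25/14 cm/s.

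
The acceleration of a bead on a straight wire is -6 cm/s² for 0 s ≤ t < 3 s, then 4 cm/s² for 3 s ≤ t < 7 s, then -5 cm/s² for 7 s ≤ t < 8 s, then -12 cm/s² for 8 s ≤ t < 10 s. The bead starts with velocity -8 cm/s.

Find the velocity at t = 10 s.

Δv equals the area under the a-t graph; then v = v₀ + Δv.
0–3 s: -6 × 3 = -18 cm/s
3–7 s: 4 × 4 = 16 cm/s
7–8 s: -5 × 1 = -5 cm/s
8–10 s: -12 × 2 = -24 cm/s
Δv = -31 cm/s, so v(10) = -8 + (-31) = -39 cm/s.

-39 cm/s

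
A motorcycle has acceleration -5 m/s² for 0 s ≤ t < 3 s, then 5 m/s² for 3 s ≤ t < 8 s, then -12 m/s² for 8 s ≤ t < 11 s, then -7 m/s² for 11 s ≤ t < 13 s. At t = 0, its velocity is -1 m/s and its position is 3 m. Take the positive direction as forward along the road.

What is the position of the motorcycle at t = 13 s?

-135 m

On each constant-a segment, Δv = aΔt and Δx = v₀Δt + ½aΔt²; chain segment to segment.
0–3 s: v starts -1 m/s; Δx = -1·3 + ½·-5·3² = -25.5 m; v ends -16 m/s.
3–8 s: v starts -16 m/s; Δx = -16·5 + ½·5·5² = -17.5 m; v ends 9 m/s.
8–11 s: v starts 9 m/s; Δx = 9·3 + ½·-12·3² = -27 m; v ends -27 m/s.
11–13 s: v starts -27 m/s; Δx = -27·2 + ½·-7·2² = -68 m; v ends -41 m/s.
x(13) = 3 + Σ Δx = -135 m.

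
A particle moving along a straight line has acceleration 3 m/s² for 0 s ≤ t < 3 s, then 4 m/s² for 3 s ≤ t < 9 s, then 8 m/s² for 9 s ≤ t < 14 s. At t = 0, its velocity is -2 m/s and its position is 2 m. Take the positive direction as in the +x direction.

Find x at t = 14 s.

On each constant-a segment, Δv = aΔt and Δx = v₀Δt + ½aΔt²; chain segment to segment.
0–3 s: v starts -2 m/s; Δx = -2·3 + ½·3·3² = 7.5 m; v ends 7 m/s.
3–9 s: v starts 7 m/s; Δx = 7·6 + ½·4·6² = 114 m; v ends 31 m/s.
9–14 s: v starts 31 m/s; Δx = 31·5 + ½·8·5² = 255 m; v ends 71 m/s.
x(14) = 2 + Σ Δx = 378.5 m.

378.5 m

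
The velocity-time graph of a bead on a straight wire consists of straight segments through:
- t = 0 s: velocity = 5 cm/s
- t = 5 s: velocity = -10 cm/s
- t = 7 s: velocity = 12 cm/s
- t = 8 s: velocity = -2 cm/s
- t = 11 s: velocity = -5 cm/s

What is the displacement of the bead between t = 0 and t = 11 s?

Displacement is the signed area under the v-t curve.
0–5 s: ½(5 + -10)(5) = -12.5 cm
5–7 s: ½(-10 + 12)(2) = 2 cm
7–8 s: ½(12 + -2)(1) = 5 cm
8–11 s: ½(-2 + -5)(3) = -10.5 cm
Net displacement = -16 cm

-16 cm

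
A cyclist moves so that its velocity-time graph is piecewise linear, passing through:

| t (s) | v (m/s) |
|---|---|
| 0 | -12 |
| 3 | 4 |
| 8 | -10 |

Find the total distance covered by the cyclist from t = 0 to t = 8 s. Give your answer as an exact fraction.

250/7 m

Distance (not displacement) is the total path length: add the absolute areas under v-t.
0–3 s: v = 0 at t = 2.25 s; triangle areas 13.5 + 1.5 = 15 m
3–8 s: v = 0 at t = 31/7 s; triangle areas 20/7 + 125/7 = 145/7 m
Total distance = 250/7 m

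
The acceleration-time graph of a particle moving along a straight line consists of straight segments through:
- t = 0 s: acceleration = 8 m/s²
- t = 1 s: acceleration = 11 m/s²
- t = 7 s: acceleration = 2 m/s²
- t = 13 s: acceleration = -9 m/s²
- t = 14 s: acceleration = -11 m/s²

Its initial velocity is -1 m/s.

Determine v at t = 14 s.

Δv equals the area under the a-t graph; then v = v₀ + Δv.
0–1 s: ½(8 + 11)(1) = 9.5 m/s
1–7 s: ½(11 + 2)(6) = 39 m/s
7–13 s: ½(2 + -9)(6) = -21 m/s
13–14 s: ½(-9 + -11)(1) = -10 m/s
Δv = 17.5 m/s, so v(14) = -1 + (17.5) = 16.5 m/s.

16.5 m/s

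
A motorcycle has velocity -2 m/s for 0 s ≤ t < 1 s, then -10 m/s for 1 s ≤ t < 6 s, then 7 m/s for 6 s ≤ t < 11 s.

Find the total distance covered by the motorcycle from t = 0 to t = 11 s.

Distance (not displacement) is the total path length: add the absolute areas under v-t.
0–1 s: |-2| × 1 = 2 m
1–6 s: |-10| × 5 = 50 m
6–11 s: |7| × 5 = 35 m
Total distance = 87 m

87 m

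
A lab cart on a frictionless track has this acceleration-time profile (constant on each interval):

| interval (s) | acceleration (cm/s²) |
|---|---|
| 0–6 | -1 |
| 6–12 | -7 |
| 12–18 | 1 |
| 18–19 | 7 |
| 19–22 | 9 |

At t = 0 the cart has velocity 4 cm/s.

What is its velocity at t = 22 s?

-4 cm/s

Δv equals the area under the a-t graph; then v = v₀ + Δv.
0–6 s: -1 × 6 = -6 cm/s
6–12 s: -7 × 6 = -42 cm/s
12–18 s: 1 × 6 = 6 cm/s
18–19 s: 7 × 1 = 7 cm/s
19–22 s: 9 × 3 = 27 cm/s
Δv = -8 cm/s, so v(22) = 4 + (-8) = -4 cm/s.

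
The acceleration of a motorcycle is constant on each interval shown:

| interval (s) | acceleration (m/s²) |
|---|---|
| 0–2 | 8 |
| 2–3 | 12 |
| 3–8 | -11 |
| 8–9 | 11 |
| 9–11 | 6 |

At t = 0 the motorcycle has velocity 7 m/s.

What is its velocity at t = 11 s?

Δv equals the area under the a-t graph; then v = v₀ + Δv.
0–2 s: 8 × 2 = 16 m/s
2–3 s: 12 × 1 = 12 m/s
3–8 s: -11 × 5 = -55 m/s
8–9 s: 11 × 1 = 11 m/s
9–11 s: 6 × 2 = 12 m/s
Δv = -4 m/s, so v(11) = 7 + (-4) = 3 m/s.

3 m/s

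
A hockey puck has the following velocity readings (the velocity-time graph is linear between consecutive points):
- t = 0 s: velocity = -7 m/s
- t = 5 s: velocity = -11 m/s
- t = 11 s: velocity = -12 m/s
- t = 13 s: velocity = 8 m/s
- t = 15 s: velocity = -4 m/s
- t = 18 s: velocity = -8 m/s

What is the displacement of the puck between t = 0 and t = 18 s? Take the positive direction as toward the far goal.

-132 m

Net displacement equals the area under the velocity-time graph (areas below the axis count negative).
0–5 s: ½(-7 + -11)(5) = -45 m
5–11 s: ½(-11 + -12)(6) = -69 m
11–13 s: ½(-12 + 8)(2) = -4 m
13–15 s: ½(8 + -4)(2) = 4 m
15–18 s: ½(-4 + -8)(3) = -18 m
Net displacement = -132 m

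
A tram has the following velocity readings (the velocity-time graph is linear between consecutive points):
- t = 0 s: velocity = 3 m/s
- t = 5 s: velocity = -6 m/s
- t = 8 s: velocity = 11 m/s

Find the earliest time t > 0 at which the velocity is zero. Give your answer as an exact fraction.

v changes sign on 0–5 s (from 3 to -6); the graph is linear there, so v = 0 at t = 0 + (-3)·(5 − 0)/(-6 − 3) = 5/3 s.

t = 5/3 s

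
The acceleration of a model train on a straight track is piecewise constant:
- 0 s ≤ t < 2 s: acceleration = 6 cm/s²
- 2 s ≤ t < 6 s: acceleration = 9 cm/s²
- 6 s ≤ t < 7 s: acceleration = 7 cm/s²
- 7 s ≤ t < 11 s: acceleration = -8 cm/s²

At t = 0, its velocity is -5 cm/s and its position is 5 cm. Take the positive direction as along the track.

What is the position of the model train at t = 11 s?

289.5 cm

On each constant-a segment, Δv = aΔt and Δx = v₀Δt + ½aΔt²; chain segment to segment.
0–2 s: v starts -5 cm/s; Δx = -5·2 + ½·6·2² = 2 cm; v ends 7 cm/s.
2–6 s: v starts 7 cm/s; Δx = 7·4 + ½·9·4² = 100 cm; v ends 43 cm/s.
6–7 s: v starts 43 cm/s; Δx = 43·1 + ½·7·1² = 46.5 cm; v ends 50 cm/s.
7–11 s: v starts 50 cm/s; Δx = 50·4 + ½·-8·4² = 136 cm; v ends 18 cm/s.
x(11) = 5 + Σ Δx = 289.5 cm.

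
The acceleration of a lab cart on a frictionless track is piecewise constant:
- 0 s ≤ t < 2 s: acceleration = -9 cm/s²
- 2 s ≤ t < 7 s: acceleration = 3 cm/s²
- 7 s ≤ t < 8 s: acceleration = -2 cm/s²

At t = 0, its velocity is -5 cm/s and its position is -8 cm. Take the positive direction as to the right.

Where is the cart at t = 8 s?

-122.5 cm

On each constant-a segment, Δv = aΔt and Δx = v₀Δt + ½aΔt²; chain segment to segment.
0–2 s: v starts -5 cm/s; Δx = -5·2 + ½·-9·2² = -28 cm; v ends -23 cm/s.
2–7 s: v starts -23 cm/s; Δx = -23·5 + ½·3·5² = -77.5 cm; v ends -8 cm/s.
7–8 s: v starts -8 cm/s; Δx = -8·1 + ½·-2·1² = -9 cm; v ends -10 cm/s.
x(8) = -8 + Σ Δx = -122.5 cm.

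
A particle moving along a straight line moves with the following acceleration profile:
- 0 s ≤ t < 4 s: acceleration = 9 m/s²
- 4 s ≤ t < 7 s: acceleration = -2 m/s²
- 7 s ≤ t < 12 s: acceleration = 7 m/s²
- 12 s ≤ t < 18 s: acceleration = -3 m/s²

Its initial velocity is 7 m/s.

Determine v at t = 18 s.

54 m/s

Δv equals the area under the a-t graph; then v = v₀ + Δv.
0–4 s: 9 × 4 = 36 m/s
4–7 s: -2 × 3 = -6 m/s
7–12 s: 7 × 5 = 35 m/s
12–18 s: -3 × 6 = -18 m/s
Δv = 47 m/s, so v(18) = 7 + (47) = 54 m/s.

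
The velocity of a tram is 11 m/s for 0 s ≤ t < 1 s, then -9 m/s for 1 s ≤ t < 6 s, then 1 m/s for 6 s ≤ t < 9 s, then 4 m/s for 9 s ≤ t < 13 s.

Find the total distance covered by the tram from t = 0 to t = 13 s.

75 m

Distance (not displacement) is the total path length: add the absolute areas under v-t.
0–1 s: |11| × 1 = 11 m
1–6 s: |-9| × 5 = 45 m
6–9 s: |1| × 3 = 3 m
9–13 s: |4| × 4 = 16 m
Total distance = 75 m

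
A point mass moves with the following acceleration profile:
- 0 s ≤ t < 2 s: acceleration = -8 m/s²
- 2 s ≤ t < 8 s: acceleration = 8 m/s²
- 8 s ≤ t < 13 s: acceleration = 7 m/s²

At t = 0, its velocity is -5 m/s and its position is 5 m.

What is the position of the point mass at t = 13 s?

On each constant-a segment, Δv = aΔt and Δx = v₀Δt + ½aΔt²; chain segment to segment.
0–2 s: v starts -5 m/s; Δx = -5·2 + ½·-8·2² = -26 m; v ends -21 m/s.
2–8 s: v starts -21 m/s; Δx = -21·6 + ½·8·6² = 18 m; v ends 27 m/s.
8–13 s: v starts 27 m/s; Δx = 27·5 + ½·7·5² = 222.5 m; v ends 62 m/s.
x(13) = 5 + Σ Δx = 219.5 m.

219.5 m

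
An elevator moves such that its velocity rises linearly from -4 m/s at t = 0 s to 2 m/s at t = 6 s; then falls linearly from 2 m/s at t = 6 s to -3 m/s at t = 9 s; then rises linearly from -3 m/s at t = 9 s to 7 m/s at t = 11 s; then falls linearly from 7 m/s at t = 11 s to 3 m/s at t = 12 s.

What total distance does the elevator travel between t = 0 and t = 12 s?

24.7 m

Distance (not displacement) is the total path length: add the absolute areas under v-t.
0–6 s: v = 0 at t = 4 s; triangle areas 8 + 2 = 10 m
6–9 s: v = 0 at t = 7.2 s; triangle areas 1.2 + 2.7 = 3.9 m
9–11 s: v = 0 at t = 9.6 s; triangle areas 0.9 + 4.9 = 5.8 m
11–12 s: |½(7 + 3)(1)| = 5 m
Total distance = 24.7 m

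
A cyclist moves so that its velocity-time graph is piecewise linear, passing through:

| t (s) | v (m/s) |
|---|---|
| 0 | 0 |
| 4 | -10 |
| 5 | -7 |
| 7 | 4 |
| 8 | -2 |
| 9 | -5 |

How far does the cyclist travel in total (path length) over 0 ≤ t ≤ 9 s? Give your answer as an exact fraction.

1306/33 m

Distance (not displacement) is the total path length: add the absolute areas under v-t.
0–4 s: |½(0 + -10)(4)| = 20 m
4–5 s: |½(-10 + -7)(1)| = 8.5 m
5–7 s: v = 0 at t = 69/11 s; triangle areas 49/11 + 16/11 = 65/11 m
7–8 s: v = 0 at t = 23/3 s; triangle areas 4/3 + 1/3 = 5/3 m
8–9 s: |½(-2 + -5)(1)| = 3.5 m
Total distance = 1306/33 m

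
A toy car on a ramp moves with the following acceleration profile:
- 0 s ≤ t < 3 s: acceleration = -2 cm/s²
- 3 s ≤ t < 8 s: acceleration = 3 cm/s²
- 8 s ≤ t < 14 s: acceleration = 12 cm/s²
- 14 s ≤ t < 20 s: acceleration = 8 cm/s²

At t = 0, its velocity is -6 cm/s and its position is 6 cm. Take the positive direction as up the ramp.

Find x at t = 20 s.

784.5 cm

On each constant-a segment, Δv = aΔt and Δx = v₀Δt + ½aΔt²; chain segment to segment.
0–3 s: v starts -6 cm/s; Δx = -6·3 + ½·-2·3² = -27 cm; v ends -12 cm/s.
3–8 s: v starts -12 cm/s; Δx = -12·5 + ½·3·5² = -22.5 cm; v ends 3 cm/s.
8–14 s: v starts 3 cm/s; Δx = 3·6 + ½·12·6² = 234 cm; v ends 75 cm/s.
14–20 s: v starts 75 cm/s; Δx = 75·6 + ½·8·6² = 594 cm; v ends 123 cm/s.
x(20) = 6 + Σ Δx = 784.5 cm.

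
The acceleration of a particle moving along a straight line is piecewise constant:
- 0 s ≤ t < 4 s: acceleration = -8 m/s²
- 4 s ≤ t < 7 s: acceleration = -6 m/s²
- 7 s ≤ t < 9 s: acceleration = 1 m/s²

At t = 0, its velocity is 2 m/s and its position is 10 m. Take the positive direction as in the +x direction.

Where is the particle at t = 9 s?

On each constant-a segment, Δv = aΔt and Δx = v₀Δt + ½aΔt²; chain segment to segment.
0–4 s: v starts 2 m/s; Δx = 2·4 + ½·-8·4² = -56 m; v ends -30 m/s.
4–7 s: v starts -30 m/s; Δx = -30·3 + ½·-6·3² = -117 m; v ends -48 m/s.
7–9 s: v starts -48 m/s; Δx = -48·2 + ½·1·2² = -94 m; v ends -46 m/s.
x(9) = 10 + Σ Δx = -257 m.

-257 m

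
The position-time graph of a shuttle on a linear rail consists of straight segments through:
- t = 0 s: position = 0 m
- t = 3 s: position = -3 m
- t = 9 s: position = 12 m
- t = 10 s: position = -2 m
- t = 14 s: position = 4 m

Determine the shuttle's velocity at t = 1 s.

-1 m/s

Velocity is the slope of the x-t graph on 0–3 s: (-3 − 0)/(3 − 0) = -1 m/s.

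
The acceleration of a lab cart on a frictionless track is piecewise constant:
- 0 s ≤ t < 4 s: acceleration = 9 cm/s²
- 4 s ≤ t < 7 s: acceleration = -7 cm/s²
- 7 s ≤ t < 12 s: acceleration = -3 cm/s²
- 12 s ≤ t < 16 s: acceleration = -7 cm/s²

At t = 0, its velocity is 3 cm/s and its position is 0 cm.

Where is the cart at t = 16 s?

On each constant-a segment, Δv = aΔt and Δx = v₀Δt + ½aΔt²; chain segment to segment.
0–4 s: v starts 3 cm/s; Δx = 3·4 + ½·9·4² = 84 cm; v ends 39 cm/s.
4–7 s: v starts 39 cm/s; Δx = 39·3 + ½·-7·3² = 85.5 cm; v ends 18 cm/s.
7–12 s: v starts 18 cm/s; Δx = 18·5 + ½·-3·5² = 52.5 cm; v ends 3 cm/s.
12–16 s: v starts 3 cm/s; Δx = 3·4 + ½·-7·4² = -44 cm; v ends -25 cm/s.
x(16) = 0 + Σ Δx = 178 cm.

178 cm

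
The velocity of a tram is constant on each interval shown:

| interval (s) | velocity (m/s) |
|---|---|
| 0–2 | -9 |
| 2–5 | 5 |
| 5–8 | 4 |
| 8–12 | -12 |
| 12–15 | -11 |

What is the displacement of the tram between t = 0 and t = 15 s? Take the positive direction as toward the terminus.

Net displacement equals the area under the velocity-time graph (areas below the axis count negative).
0–2 s: -9 × 2 = -18 m
2–5 s: 5 × 3 = 15 m
5–8 s: 4 × 3 = 12 m
8–12 s: -12 × 4 = -48 m
12–15 s: -11 × 3 = -33 m
Net displacement = -72 m

-72 m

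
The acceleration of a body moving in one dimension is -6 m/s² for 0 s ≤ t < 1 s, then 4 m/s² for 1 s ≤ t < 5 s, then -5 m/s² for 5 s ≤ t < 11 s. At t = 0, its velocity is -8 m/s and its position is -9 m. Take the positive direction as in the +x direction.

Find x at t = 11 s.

On each constant-a segment, Δv = aΔt and Δx = v₀Δt + ½aΔt²; chain segment to segment.
0–1 s: v starts -8 m/s; Δx = -8·1 + ½·-6·1² = -11 m; v ends -14 m/s.
1–5 s: v starts -14 m/s; Δx = -14·4 + ½·4·4² = -24 m; v ends 2 m/s.
5–11 s: v starts 2 m/s; Δx = 2·6 + ½·-5·6² = -78 m; v ends -28 m/s.
x(11) = -9 + Σ Δx = -122 m.

-122 m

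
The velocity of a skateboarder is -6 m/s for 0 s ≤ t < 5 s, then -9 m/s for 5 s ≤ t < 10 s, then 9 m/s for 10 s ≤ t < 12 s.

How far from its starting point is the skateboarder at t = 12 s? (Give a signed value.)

-57 m

Displacement is the signed area under the v-t curve.
0–5 s: -6 × 5 = -30 m
5–10 s: -9 × 5 = -45 m
10–12 s: 9 × 2 = 18 m
Net displacement = -57 m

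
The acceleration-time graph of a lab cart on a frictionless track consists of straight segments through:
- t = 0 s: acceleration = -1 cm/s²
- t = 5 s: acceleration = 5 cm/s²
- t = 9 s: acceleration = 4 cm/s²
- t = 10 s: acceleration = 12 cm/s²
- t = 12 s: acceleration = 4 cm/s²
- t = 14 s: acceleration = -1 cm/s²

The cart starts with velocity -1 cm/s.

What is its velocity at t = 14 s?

Δv equals the area under the a-t graph; then v = v₀ + Δv.
0–5 s: ½(-1 + 5)(5) = 10 cm/s
5–9 s: ½(5 + 4)(4) = 18 cm/s
9–10 s: ½(4 + 12)(1) = 8 cm/s
10–12 s: ½(12 + 4)(2) = 16 cm/s
12–14 s: ½(4 + -1)(2) = 3 cm/s
Δv = 55 cm/s, so v(14) = -1 + (55) = 54 cm/s.

54 cm/s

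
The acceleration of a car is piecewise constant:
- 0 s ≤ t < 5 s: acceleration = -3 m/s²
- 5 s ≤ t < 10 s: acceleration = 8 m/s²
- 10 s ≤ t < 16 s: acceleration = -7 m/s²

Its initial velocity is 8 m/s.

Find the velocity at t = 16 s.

Δv equals the area under the a-t graph; then v = v₀ + Δv.
0–5 s: -3 × 5 = -15 m/s
5–10 s: 8 × 5 = 40 m/s
10–16 s: -7 × 6 = -42 m/s
Δv = -17 m/s, so v(16) = 8 + (-17) = -9 m/s.

-9 m/s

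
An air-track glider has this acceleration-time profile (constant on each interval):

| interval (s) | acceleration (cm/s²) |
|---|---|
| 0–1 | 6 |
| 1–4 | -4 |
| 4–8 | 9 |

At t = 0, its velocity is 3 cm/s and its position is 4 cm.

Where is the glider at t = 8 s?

On each constant-a segment, Δv = aΔt and Δx = v₀Δt + ½aΔt²; chain segment to segment.
0–1 s: v starts 3 cm/s; Δx = 3·1 + ½·6·1² = 6 cm; v ends 9 cm/s.
1–4 s: v starts 9 cm/s; Δx = 9·3 + ½·-4·3² = 9 cm; v ends -3 cm/s.
4–8 s: v starts -3 cm/s; Δx = -3·4 + ½·9·4² = 60 cm; v ends 33 cm/s.
x(8) = 4 + Σ Δx = 79 cm.

79 cm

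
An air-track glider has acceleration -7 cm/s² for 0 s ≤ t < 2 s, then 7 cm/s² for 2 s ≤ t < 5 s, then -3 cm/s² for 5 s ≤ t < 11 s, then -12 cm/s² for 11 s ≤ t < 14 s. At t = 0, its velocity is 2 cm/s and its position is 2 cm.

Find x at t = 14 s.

On each constant-a segment, Δv = aΔt and Δx = v₀Δt + ½aΔt²; chain segment to segment.
0–2 s: v starts 2 cm/s; Δx = 2·2 + ½·-7·2² = -10 cm; v ends -12 cm/s.
2–5 s: v starts -12 cm/s; Δx = -12·3 + ½·7·3² = -4.5 cm; v ends 9 cm/s.
5–11 s: v starts 9 cm/s; Δx = 9·6 + ½·-3·6² = 0 cm; v ends -9 cm/s.
11–14 s: v starts -9 cm/s; Δx = -9·3 + ½·-12·3² = -81 cm; v ends -45 cm/s.
x(14) = 2 + Σ Δx = -93.5 cm.

-93.5 cm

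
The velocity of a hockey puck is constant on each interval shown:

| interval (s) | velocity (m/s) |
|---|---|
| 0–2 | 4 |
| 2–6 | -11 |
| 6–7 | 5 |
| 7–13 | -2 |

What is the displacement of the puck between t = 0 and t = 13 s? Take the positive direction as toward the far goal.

-43 m

Displacement is the signed area under the v-t curve.
0–2 s: 4 × 2 = 8 m
2–6 s: -11 × 4 = -44 m
6–7 s: 5 × 1 = 5 m
7–13 s: -2 × 6 = -12 m
Net displacement = -43 m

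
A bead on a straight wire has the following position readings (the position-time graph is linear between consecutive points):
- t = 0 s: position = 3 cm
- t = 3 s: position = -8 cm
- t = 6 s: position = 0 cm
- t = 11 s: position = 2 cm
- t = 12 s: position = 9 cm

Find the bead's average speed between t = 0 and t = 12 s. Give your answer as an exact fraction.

7/3 cm/s

Average speed = (total path length)/(elapsed time); on a piecewise-linear x-t graph the path length is Σ|Δx|.
0–3 s: |Δx| = |-8 − 3| = 11 cm
3–6 s: |Δx| = |0 − -8| = 8 cm
6–11 s: |Δx| = |2 − 0| = 2 cm
11–12 s: |Δx| = |9 − 2| = 7 cm
Total path = 28 cm; average speed = 28/12 = 7/3 cm/s.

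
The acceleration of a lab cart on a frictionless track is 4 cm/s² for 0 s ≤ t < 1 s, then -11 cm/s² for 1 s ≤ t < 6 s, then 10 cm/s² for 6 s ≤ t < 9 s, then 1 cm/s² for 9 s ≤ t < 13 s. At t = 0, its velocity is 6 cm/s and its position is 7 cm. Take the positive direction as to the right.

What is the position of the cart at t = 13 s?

On each constant-a segment, Δv = aΔt and Δx = v₀Δt + ½aΔt²; chain segment to segment.
0–1 s: v starts 6 cm/s; Δx = 6·1 + ½·4·1² = 8 cm; v ends 10 cm/s.
1–6 s: v starts 10 cm/s; Δx = 10·5 + ½·-11·5² = -87.5 cm; v ends -45 cm/s.
6–9 s: v starts -45 cm/s; Δx = -45·3 + ½·10·3² = -90 cm; v ends -15 cm/s.
9–13 s: v starts -15 cm/s; Δx = -15·4 + ½·1·4² = -52 cm; v ends -11 cm/s.
x(13) = 7 + Σ Δx = -214.5 cm.

-214.5 cm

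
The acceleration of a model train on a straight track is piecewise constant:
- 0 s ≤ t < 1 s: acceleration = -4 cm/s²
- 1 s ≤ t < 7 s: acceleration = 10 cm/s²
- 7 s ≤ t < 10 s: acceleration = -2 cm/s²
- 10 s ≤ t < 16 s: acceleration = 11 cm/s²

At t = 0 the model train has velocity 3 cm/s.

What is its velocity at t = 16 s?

Δv equals the area under the a-t graph; then v = v₀ + Δv.
0–1 s: -4 × 1 = -4 cm/s
1–7 s: 10 × 6 = 60 cm/s
7–10 s: -2 × 3 = -6 cm/s
10–16 s: 11 × 6 = 66 cm/s
Δv = 116 cm/s, so v(16) = 3 + (116) = 119 cm/s.

119 cm/s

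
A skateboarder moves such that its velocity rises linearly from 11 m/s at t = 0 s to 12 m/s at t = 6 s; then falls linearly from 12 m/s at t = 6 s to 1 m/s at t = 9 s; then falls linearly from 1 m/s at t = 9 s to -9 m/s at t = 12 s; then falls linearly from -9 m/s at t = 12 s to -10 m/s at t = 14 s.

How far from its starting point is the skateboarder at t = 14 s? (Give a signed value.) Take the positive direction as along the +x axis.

57.5 m

Net displacement equals the area under the velocity-time graph (areas below the axis count negative).
0–6 s: ½(11 + 12)(6) = 69 m
6–9 s: ½(12 + 1)(3) = 19.5 m
9–12 s: ½(1 + -9)(3) = -12 m
12–14 s: ½(-9 + -10)(2) = -19 m
Net displacement = 57.5 m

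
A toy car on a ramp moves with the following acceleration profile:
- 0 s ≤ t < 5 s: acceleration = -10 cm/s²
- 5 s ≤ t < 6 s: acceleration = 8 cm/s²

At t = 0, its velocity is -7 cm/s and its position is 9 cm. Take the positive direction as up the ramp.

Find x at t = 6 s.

-204 cm

On each constant-a segment, Δv = aΔt and Δx = v₀Δt + ½aΔt²; chain segment to segment.
0–5 s: v starts -7 cm/s; Δx = -7·5 + ½·-10·5² = -160 cm; v ends -57 cm/s.
5–6 s: v starts -57 cm/s; Δx = -57·1 + ½·8·1² = -53 cm; v ends -49 cm/s.
x(6) = 9 + Σ Δx = -204 cm.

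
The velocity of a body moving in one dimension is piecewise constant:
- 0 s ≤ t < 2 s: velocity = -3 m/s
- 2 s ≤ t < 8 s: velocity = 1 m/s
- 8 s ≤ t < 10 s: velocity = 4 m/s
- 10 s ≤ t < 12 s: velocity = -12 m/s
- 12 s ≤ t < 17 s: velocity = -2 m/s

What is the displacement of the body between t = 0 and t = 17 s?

Net displacement equals the area under the velocity-time graph (areas below the axis count negative).
0–2 s: -3 × 2 = -6 m
2–8 s: 1 × 6 = 6 m
8–10 s: 4 × 2 = 8 m
10–12 s: -12 × 2 = -24 m
12–17 s: -2 × 5 = -10 m
Net displacement = -26 m

-26 m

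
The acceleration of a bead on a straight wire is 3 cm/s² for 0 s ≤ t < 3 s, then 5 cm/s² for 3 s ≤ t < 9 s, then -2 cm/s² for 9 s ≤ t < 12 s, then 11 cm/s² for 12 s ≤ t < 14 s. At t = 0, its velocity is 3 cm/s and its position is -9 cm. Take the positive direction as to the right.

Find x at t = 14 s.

386.5 cm

On each constant-a segment, Δv = aΔt and Δx = v₀Δt + ½aΔt²; chain segment to segment.
0–3 s: v starts 3 cm/s; Δx = 3·3 + ½·3·3² = 22.5 cm; v ends 12 cm/s.
3–9 s: v starts 12 cm/s; Δx = 12·6 + ½·5·6² = 162 cm; v ends 42 cm/s.
9–12 s: v starts 42 cm/s; Δx = 42·3 + ½·-2·3² = 117 cm; v ends 36 cm/s.
12–14 s: v starts 36 cm/s; Δx = 36·2 + ½·11·2² = 94 cm; v ends 58 cm/s.
x(14) = -9 + Σ Δx = 386.5 cm.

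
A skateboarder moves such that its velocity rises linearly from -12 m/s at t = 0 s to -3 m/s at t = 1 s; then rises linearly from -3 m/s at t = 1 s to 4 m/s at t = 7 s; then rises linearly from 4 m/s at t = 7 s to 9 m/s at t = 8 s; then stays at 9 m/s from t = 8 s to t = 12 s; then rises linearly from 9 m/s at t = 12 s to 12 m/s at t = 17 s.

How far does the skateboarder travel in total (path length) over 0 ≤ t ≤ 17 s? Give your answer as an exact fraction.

Distance (not displacement) is the total path length: add the absolute areas under v-t.
0–1 s: |½(-12 + -3)(1)| = 7.5 m
1–7 s: v = 0 at t = 25/7 s; triangle areas 27/7 + 48/7 = 75/7 m
7–8 s: |½(4 + 9)(1)| = 6.5 m
8–12 s: |9| × 4 = 36 m
12–17 s: |½(9 + 12)(5)| = 52.5 m
Total distance = 1585/14 m

1585/14 m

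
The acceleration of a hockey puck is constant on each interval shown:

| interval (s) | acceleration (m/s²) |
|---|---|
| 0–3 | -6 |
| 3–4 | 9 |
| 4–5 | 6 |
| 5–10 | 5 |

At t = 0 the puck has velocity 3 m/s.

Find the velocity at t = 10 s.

Δv equals the area under the a-t graph; then v = v₀ + Δv.
0–3 s: -6 × 3 = -18 m/s
3–4 s: 9 × 1 = 9 m/s
4–5 s: 6 × 1 = 6 m/s
5–10 s: 5 × 5 = 25 m/s
Δv = 22 m/s, so v(10) = 3 + (22) = 25 m/s.

25 m/s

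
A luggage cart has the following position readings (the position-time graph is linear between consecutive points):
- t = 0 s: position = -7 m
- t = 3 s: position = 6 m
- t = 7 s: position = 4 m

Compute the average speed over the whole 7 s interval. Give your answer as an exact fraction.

15/7 m/s

Average speed = (total path length)/(elapsed time); on a piecewise-linear x-t graph the path length is Σ|Δx|.
0–3 s: |Δx| = |6 − -7| = 13 m
3–7 s: |Δx| = |4 − 6| = 2 m
Total path = 15 m; average speed = 15/7 = 15/7 m/s.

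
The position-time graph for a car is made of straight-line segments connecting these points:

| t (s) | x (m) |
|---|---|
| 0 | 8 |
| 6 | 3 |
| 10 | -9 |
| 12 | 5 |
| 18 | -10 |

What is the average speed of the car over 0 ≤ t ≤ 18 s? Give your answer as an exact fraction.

Average speed = (total path length)/(elapsed time); on a piecewise-linear x-t graph the path length is Σ|Δx|.
0–6 s: |Δx| = |3 − 8| = 5 m
6–10 s: |Δx| = |-9 − 3| = 12 m
10–12 s: |Δx| = |5 − -9| = 14 m
12–18 s: |Δx| = |-10 − 5| = 15 m
Total path = 46 m; average speed = 46/18 = 23/9 m/s.

23/9 m/s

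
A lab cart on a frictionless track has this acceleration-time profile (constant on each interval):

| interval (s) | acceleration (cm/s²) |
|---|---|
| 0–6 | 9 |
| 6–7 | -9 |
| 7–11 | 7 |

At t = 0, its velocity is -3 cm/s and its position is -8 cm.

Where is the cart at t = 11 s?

406.5 cm

On each constant-a segment, Δv = aΔt and Δx = v₀Δt + ½aΔt²; chain segment to segment.
0–6 s: v starts -3 cm/s; Δx = -3·6 + ½·9·6² = 144 cm; v ends 51 cm/s.
6–7 s: v starts 51 cm/s; Δx = 51·1 + ½·-9·1² = 46.5 cm; v ends 42 cm/s.
7–11 s: v starts 42 cm/s; Δx = 42·4 + ½·7·4² = 224 cm; v ends 70 cm/s.
x(11) = -8 + Σ Δx = 406.5 cm.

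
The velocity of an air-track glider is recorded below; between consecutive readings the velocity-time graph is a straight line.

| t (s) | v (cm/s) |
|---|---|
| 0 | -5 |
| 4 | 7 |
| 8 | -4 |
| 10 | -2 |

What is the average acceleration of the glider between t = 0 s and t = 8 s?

0.125 cm/s²

Average acceleration = Δv/Δt = (-4 − -5)/(8 − 0) = 0.125 cm/s².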